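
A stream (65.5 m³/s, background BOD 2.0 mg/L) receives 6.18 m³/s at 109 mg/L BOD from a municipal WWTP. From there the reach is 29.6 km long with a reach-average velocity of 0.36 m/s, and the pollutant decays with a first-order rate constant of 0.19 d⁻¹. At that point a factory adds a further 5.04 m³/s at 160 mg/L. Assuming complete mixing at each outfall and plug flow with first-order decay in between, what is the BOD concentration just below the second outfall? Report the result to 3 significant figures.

After mixing, C = (65.50·2.000 + 6.180·109.0) / 71.68 = 804.6/71.68 = 11.23 mg/L; combined flow 71.68 m³/s.
Travel time t = 29.6·1000 / 0.36 = 82220 s = 22.84 h.
First-order decay: C = 11.23·exp(−k·t) = 11.23·0.8346 = 9.368 mg/L.
Second outfall: C = (71.68·9.368 + 5.040·160.0)/76.72 = 19.26 mg/L.

19.3 mg/L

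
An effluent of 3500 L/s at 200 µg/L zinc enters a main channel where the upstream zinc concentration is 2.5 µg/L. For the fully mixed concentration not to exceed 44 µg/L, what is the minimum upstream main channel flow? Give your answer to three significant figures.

Set C_mix = 44: (Q·2.500 + 3500·200.0) / (Q + 3500) = 44
→ Q = 3500·(200.0 − 44)/(44 − 2.500) = 13160 L/s.

13200 L/s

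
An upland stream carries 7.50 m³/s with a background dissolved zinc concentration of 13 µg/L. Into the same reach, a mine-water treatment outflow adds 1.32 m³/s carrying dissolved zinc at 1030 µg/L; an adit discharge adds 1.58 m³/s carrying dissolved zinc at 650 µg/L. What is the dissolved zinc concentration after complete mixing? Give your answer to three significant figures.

Mass balance: C = (7.500·13.00 + 1.320·1030 + 1.580·650.0) / 10.40 = 2484/10.40 = 238.9 µg/L.

239 µg/L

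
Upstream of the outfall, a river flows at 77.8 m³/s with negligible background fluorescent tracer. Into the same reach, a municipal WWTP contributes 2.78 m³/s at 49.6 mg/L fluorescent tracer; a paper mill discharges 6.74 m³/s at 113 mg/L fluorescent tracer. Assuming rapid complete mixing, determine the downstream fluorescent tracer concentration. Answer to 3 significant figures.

10.3 mg/L

Conservation of mass: C = (77.80·0 + 2.780·49.60 + 6.740·113.0) / 87.32 = 899.5/87.32 = 10.30 mg/L.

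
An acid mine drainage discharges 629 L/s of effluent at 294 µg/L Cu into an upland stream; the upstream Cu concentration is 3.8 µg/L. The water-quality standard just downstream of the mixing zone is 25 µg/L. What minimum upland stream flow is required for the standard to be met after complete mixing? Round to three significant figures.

7980 L/s

Set C_mix = 25: (Q·3.800 + 629.0·294.0) / (Q + 629.0) = 25
→ Q = 629.0·(294.0 − 25)/(25 − 3.800) = 7981 L/s.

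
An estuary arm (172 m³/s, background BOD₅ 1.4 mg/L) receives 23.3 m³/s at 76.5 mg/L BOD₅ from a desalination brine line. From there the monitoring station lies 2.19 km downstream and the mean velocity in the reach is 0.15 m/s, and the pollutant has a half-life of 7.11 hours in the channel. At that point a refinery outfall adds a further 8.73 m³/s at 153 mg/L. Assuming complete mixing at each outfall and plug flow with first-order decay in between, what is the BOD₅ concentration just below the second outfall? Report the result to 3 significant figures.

13.2 mg/L

After mixing, C = (172.0·1.400 + 23.30·76.50) / 195.3 = 2023/195.3 = 10.36 mg/L; combined flow 195.3 m³/s.
Travel time t = 2.19·1000 / 0.15 = 14600 s = 4.056 h.
Half-life 7.11 h → k = ln 2 / 7.11 = 0.09749 h⁻¹ = 2.340 d⁻¹.
Decay over the reach: 10.36·exp(−kt) = 10.36·0.6734 = 6.977 mg/L.
At the second outfall, C = (195.3·6.977 + 8.730·153.0) / (195.3 + 8.730) = 13.22 mg/L.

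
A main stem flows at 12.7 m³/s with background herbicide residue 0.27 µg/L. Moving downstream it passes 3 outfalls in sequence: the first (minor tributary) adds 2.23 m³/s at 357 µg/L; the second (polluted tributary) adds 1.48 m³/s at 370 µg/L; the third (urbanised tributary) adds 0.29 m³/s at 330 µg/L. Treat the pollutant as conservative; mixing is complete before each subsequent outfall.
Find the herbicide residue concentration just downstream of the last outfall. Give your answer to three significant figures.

Below outfall 1: Q → 14.93 m³/s, C = (12.70·0.2700 + 2.230·357.0)/14.93 = 53.55 µg/L.
Below outfall 2: Q → 16.41 m³/s, C = (14.93·53.55 + 1.480·370.0)/16.41 = 82.09 µg/L.
Below outfall 3: Q → 16.70 m³/s, C = (16.41·82.09 + 0.2900·330.0)/16.70 = 86.40 µg/L.

86.4 µg/L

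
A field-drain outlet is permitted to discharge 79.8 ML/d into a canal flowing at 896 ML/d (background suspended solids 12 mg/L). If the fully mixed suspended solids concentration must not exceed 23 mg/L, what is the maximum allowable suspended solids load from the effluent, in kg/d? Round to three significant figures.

Mass balance at the limit: 896.0·12.00 + 79.80·Cₑ = 975.8·23 → Cₑ = 146.5 mg/L.
79.80 ML/d = 0.9236 m³/s. Load = 0.9236 m³/s × 146.5 g/m³ × 86 400 s/d = 11690 kg/d.

11700 kg/d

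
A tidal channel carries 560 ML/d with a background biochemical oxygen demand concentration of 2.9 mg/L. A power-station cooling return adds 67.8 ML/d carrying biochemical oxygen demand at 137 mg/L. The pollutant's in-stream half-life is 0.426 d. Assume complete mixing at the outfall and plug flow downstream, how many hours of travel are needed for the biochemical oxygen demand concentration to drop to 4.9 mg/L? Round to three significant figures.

Conservation of mass: C = (560.0·2.900 + 67.80·137.0) / 627.8 = 10910/627.8 = 17.38 mg/L.
Half-life 0.426 d → k = ln 2 / 0.426 = 1.627 d⁻¹.
17.38·exp(−k·t) = 4.9 → t = ln(17.38/4.9)/k = 67240 s = 18.68 h.

18.7 h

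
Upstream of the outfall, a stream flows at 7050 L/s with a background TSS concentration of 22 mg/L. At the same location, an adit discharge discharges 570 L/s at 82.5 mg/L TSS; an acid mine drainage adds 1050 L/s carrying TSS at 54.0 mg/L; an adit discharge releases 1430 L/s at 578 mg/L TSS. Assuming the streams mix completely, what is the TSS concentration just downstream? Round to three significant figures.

Conservation of mass: C = (7050·22.00 + 570.0·82.50 + 1050·54.00 + 1430·578.0) / 10100 = 1085000/10100 = 107.5 mg/L.

107 mg/L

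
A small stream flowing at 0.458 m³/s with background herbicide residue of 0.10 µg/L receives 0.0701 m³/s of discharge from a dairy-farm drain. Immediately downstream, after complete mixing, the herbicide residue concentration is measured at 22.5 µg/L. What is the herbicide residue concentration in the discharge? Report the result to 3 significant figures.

169 µg/L

Mass balance: 0.4580·0.1000 + 0.07010·Cₑ = 0.5281·22.50
→ Cₑ = (0.5281·22.50 − 0.4580·0.1000) / 0.07010 = 168.9 µg/L.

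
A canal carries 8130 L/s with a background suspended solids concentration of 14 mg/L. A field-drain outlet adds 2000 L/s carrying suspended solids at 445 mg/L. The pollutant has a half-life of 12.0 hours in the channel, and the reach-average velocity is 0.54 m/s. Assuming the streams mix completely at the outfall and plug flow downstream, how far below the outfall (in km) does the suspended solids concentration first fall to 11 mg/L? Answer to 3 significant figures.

Conservation of mass: C = (8130·14.00 + 2000·445.0) / 10130 = 1004000/10130 = 99.09 mg/L.
Half-life 12.0 h → k = ln 2 / 12.0 = 0.05776 h⁻¹ = 1.386 d⁻¹.
Set 99.09·exp(−k·t) = 11 → t = ln(99.09/11)/k = 137000 s = 38.06 h.
Distance = v·t = 0.54·137000 = 73980 m = 73.98 km.

74.0 km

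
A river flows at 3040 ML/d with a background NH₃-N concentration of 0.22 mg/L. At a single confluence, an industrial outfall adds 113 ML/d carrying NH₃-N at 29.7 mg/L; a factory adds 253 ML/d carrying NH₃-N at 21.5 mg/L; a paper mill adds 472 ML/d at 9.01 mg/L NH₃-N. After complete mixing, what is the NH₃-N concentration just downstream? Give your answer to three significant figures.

Mixed concentration C = ΣQC/ΣQ = (3040·0.2200 + 113.0·29.70 + 253.0·21.50 + 472.0·9.010) / 3878 = 13720/3878 = 3.537 mg/L.

3.54 mg/L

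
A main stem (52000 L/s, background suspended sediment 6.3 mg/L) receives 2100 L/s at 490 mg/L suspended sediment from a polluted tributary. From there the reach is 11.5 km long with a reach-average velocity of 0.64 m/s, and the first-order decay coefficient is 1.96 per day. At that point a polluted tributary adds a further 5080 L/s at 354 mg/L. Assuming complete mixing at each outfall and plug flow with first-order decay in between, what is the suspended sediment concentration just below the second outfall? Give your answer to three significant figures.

45.6 mg/L

After mixing, C = (52000·6.300 + 2100·490.0) / 54100 = 1357000/54100 = 25.08 mg/L; combined flow 54100 L/s.
Travel time t = 11.5·1000 / 0.64 = 17970 s = 4.991 h.
First-order decay: C = 25.08·exp(−k·t) = 25.08·0.6652 = 16.68 mg/L.
Second outfall: C = (54100·16.68 + 5080·354.0)/59180 = 45.64 mg/L.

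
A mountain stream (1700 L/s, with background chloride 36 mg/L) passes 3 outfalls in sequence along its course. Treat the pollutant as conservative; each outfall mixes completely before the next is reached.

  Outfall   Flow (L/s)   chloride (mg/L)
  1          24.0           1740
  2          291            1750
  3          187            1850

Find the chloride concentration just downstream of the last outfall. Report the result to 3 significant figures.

435 mg/L

Below outfall 1: Q → 1724 L/s, C = (1700·36.00 + 24.00·1740)/1724 = 59.72 mg/L.
Below outfall 2: Q → 2015 L/s, C = (1724·59.72 + 291.0·1750)/2015 = 303.8 mg/L.
Below outfall 3: Q → 2202 L/s, C = (2015·303.8 + 187.0·1850)/2202 = 435.1 mg/L.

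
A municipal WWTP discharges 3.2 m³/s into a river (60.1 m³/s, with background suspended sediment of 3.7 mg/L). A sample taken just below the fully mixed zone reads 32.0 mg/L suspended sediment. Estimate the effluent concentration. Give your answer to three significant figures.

564 mg/L

Mass balance: 60.10·3.700 + 3.200·Cₑ = 63.30·32.00
→ Cₑ = (63.30·32.00 − 60.10·3.700) / 3.200 = 563.5 mg/L.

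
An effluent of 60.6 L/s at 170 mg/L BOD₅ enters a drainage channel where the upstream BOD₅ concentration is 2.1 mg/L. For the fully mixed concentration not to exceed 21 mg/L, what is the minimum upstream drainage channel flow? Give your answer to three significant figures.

Set C_mix = 21: (Q·2.100 + 60.60·170.0) / (Q + 60.60) = 21
→ Q = 60.60·(170.0 − 21)/(21 − 2.100) = 477.7 L/s.

478 L/s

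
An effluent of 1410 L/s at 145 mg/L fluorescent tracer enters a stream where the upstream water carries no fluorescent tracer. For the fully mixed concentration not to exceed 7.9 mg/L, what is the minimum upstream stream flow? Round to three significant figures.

Set C_mix = 7.9: (Q·0 + 1410·145.0) / (Q + 1410) = 7.9
→ Q = 1410·(145.0 − 7.9)/(7.9 − 0) = 24470 L/s.

24500 L/s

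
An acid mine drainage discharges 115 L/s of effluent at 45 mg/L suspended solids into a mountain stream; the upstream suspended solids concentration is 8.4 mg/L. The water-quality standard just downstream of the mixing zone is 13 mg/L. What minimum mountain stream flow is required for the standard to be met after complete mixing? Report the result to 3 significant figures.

800 L/s

Set C_mix = 13: (Q·8.400 + 115.0·45.00) / (Q + 115.0) = 13
→ Q = 115.0·(45.00 − 13)/(13 − 8.400) = 800.0 L/s.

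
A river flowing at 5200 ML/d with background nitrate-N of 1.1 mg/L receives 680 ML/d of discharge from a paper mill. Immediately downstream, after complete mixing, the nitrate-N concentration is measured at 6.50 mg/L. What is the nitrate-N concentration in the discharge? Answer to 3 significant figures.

47.8 mg/L

Mass balance: 5200·1.100 + 680.0·Cₑ = 5880·6.500
→ Cₑ = (5880·6.500 − 5200·1.100) / 680.0 = 47.79 mg/L.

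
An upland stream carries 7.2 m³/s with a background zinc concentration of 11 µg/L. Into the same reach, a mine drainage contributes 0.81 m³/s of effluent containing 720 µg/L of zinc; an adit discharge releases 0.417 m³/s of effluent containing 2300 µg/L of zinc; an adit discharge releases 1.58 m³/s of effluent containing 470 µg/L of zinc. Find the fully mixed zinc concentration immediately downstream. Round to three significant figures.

Mixed concentration C = ΣQC/ΣQ = (7.200·11.00 + 0.8100·720.0 + 0.4170·2300 + 1.580·470.0) / 10.01 = 2364/10.01 = 236.2 µg/L.

236 µg/L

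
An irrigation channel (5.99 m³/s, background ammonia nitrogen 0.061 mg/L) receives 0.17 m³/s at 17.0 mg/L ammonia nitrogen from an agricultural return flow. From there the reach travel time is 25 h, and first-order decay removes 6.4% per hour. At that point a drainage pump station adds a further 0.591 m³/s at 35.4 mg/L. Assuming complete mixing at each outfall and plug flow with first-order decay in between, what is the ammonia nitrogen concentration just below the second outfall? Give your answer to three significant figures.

3.19 mg/L

After mixing, C = (5.990·0.06100 + 0.1700·17.00) / 6.160 = 3.255/6.160 = 0.5285 mg/L; combined flow 6.160 m³/s.
6.4%/h lost → k = −ln(1 − 0.064) = 0.06614 h⁻¹.
First-order decay: C = 0.5285·exp(−k·t) = 0.5285·0.1914 = 0.1011 mg/L.
Second outfall: C = (6.160·0.1011 + 0.5910·35.40)/6.751 = 3.191 mg/L.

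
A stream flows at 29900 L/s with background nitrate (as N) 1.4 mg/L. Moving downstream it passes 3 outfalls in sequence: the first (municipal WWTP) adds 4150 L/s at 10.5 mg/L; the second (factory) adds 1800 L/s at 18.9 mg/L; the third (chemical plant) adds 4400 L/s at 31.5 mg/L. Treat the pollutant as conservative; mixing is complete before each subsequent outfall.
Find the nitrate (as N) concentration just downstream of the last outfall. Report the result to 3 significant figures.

6.41 mg/L

Below outfall 1: Q → 34050 L/s, C = (29900·1.400 + 4150·10.50)/34050 = 2.509 mg/L.
Below outfall 2: Q → 35850 L/s, C = (34050·2.509 + 1800·18.90)/35850 = 3.332 mg/L.
Below outfall 3: Q → 40250 L/s, C = (35850·3.332 + 4400·31.50)/40250 = 6.411 mg/L.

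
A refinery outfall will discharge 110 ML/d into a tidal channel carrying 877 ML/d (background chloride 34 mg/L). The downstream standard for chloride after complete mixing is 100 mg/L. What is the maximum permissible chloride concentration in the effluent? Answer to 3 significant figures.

At the limit, (Qr·Cr + Qe·Cₑ)/(Qr + Qe) = 100:
Cₑ = (987.0·100 − 877.0·34.00) / 110.0 = 626.2 mg/L.

626 mg/L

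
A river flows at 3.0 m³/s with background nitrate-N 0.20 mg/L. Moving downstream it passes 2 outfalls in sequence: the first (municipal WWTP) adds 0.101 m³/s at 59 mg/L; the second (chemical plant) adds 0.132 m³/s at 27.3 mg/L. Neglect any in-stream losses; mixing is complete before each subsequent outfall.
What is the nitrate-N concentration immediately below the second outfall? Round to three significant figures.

3.14 mg/L

After outfall 1: Q = 3.000 + 0.1010 = 3.101 m³/s; C = (3.000·0.2000 + 0.1010·59.00)/3.101 = 2.115 mg/L.
After outfall 2: Q = 3.101 + 0.1320 = 3.233 m³/s; C = (3.101·2.115 + 0.1320·27.30)/3.233 = 3.143 mg/L.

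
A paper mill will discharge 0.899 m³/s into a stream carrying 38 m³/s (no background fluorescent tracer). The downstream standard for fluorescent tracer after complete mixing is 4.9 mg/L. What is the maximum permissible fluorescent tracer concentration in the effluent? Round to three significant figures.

212 mg/L

At the limit, (Qr·Cr + Qe·Cₑ)/(Qr + Qe) = 4.9:
Cₑ = (38.90·4.9 − 38.00·0) / 0.8990 = 212.0 mg/L.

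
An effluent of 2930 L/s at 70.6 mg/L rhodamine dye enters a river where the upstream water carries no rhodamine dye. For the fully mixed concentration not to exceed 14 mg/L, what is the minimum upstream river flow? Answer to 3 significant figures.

11800 L/s

Set C_mix = 14: (Q·0 + 2930·70.60) / (Q + 2930) = 14
→ Q = 2930·(70.60 − 14)/(14 − 0) = 11850 L/s.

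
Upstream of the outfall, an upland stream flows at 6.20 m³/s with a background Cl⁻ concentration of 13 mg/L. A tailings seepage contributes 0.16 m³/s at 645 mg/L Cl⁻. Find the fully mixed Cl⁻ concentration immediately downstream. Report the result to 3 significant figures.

28.9 mg/L

Flow-weighted average: C = (6.200·13.00 + 0.1600·645.0) / 6.360 = 183.8/6.360 = 28.90 mg/L.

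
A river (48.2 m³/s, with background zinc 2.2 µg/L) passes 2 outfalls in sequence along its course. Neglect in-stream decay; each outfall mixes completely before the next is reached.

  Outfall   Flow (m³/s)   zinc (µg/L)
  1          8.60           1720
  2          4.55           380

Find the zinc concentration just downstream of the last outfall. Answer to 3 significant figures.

271 µg/L

Below outfall 1: Q → 56.80 m³/s, C = (48.20·2.200 + 8.600·1720)/56.80 = 262.3 µg/L.
Below outfall 2: Q → 61.35 m³/s, C = (56.80·262.3 + 4.550·380.0)/61.35 = 271.0 µg/L.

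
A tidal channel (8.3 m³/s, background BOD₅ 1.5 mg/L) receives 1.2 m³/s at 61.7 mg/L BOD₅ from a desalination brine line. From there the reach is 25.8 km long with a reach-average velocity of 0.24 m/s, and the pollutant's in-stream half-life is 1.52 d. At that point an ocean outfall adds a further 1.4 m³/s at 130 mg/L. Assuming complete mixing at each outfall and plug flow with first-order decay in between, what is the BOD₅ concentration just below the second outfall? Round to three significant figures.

21.2 mg/L

Mass balance: C = (8.300·1.500 + 1.200·61.70) / 9.500 = 86.49/9.500 = 9.104 mg/L; combined flow 9.500 m³/s.
Travel time t = 25.8·1000 / 0.24 = 107500 s = 29.86 h.
Half-life 1.52 d → k = ln 2 / 1.52 = 0.4560 d⁻¹.
Applying C = C₀e^(−kt): 9.104 × 0.5670 = 5.162 mg/L.
At the second outfall, C = (9.500·5.162 + 1.400·130.0) / (9.500 + 1.400) = 21.20 mg/L.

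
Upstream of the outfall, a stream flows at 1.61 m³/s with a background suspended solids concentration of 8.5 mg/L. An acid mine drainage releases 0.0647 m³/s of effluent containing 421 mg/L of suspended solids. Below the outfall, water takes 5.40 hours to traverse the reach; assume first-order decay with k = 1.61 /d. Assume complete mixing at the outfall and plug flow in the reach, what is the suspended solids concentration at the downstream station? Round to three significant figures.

17.0 mg/L

Mixed concentration C = ΣQC/ΣQ = (1.610·8.500 + 0.06470·421.0) / 1.675 = 40.92/1.675 = 24.44 mg/L.
After decay, C = 24.44 × e^(−kt) = 24.44 × 0.6961 = 17.01 mg/L.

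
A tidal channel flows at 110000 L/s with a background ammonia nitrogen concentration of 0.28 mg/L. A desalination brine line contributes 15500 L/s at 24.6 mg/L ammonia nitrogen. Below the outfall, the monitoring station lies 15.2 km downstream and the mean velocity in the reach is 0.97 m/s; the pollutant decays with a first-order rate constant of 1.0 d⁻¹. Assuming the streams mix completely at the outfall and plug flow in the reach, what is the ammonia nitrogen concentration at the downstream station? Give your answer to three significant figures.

Conservation of mass: C = (110000·0.2800 + 15500·24.60) / 125500 = 412100/125500 = 3.284 mg/L.
Travel time t = 15.2·1000 / 0.97 = 15670 s = 4.353 h.
Applying C = C₀e^(−kt): 3.284 × 0.8341 = 2.739 mg/L.

2.74 mg/L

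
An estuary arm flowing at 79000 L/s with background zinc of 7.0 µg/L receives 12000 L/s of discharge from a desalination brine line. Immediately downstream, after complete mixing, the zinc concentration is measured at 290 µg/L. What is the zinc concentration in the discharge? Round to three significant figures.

2150 µg/L

Mass balance: 79000·7.000 + 12000·Cₑ = 91000·290.0
→ Cₑ = (91000·290.0 − 79000·7.000) / 12000 = 2153 µg/L.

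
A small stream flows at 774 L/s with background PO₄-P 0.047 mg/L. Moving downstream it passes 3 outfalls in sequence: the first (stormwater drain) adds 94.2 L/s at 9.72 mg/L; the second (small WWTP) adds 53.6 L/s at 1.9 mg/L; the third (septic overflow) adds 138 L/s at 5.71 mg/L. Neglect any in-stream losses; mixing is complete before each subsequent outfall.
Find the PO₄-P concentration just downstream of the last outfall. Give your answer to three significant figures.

After outfall 1: Q = 774.0 + 94.20 = 868.2 L/s; C = (774.0·0.04700 + 94.20·9.720)/868.2 = 1.097 mg/L.
After outfall 2: Q = 868.2 + 53.60 = 921.8 L/s; C = (868.2·1.097 + 53.60·1.900)/921.8 = 1.143 mg/L.
After outfall 3: Q = 921.8 + 138.0 = 1060 L/s; C = (921.8·1.143 + 138.0·5.710)/1060 = 1.738 mg/L.

1.74 mg/L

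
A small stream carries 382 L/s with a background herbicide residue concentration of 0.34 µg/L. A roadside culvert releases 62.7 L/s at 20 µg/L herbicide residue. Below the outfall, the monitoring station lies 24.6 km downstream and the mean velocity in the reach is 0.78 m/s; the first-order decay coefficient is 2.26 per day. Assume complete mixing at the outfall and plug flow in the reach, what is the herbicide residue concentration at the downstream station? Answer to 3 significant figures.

Mixed concentration C = ΣQC/ΣQ = (382.0·0.3400 + 62.70·20.00) / 444.7 = 1384/444.7 = 3.112 µg/L.
Travel time t = 24.6·1000 / 0.78 = 31540 s = 8.761 h.
Decay over the reach: 3.112·exp(−kt) = 3.112·0.4383 = 1.364 µg/L.

1.36 µg/L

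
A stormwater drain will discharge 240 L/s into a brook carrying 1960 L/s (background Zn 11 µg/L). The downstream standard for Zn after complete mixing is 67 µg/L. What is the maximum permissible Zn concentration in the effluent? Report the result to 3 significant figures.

At the limit, (Qr·Cr + Qe·Cₑ)/(Qr + Qe) = 67:
Cₑ = (2200·67 − 1960·11.00) / 240.0 = 524.3 µg/L.

524 µg/L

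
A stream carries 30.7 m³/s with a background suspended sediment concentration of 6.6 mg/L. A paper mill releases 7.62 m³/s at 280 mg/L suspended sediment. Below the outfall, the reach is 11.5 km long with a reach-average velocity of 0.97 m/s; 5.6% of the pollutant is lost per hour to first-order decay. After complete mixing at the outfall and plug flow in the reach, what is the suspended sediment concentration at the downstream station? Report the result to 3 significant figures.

Mixed concentration C = ΣQC/ΣQ = (30.70·6.600 + 7.620·280.0) / 38.32 = 2336/38.32 = 60.97 mg/L.
Travel time t = 11.5·1000 / 0.97 = 11860 s = 3.293 h.
5.6%/h lost → k = −ln(1 − 0.056) = 0.05763 h⁻¹.
Decay over the reach: 60.97·exp(−kt) = 60.97·0.8271 = 50.43 mg/L.

50.4 mg/L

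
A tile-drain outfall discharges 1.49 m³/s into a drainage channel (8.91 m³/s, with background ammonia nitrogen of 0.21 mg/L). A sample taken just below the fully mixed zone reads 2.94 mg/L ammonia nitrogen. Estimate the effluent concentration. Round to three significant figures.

19.3 mg/L

Mass balance: 8.910·0.2100 + 1.490·Cₑ = 10.40·2.940
→ Cₑ = (10.40·2.940 − 8.910·0.2100) / 1.490 = 19.27 mg/L.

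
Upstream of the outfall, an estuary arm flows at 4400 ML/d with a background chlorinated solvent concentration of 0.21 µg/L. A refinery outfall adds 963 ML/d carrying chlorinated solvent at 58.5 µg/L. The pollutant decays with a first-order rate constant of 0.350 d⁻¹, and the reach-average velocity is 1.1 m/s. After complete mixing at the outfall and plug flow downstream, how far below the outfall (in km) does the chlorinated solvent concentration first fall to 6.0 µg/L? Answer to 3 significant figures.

156 km

After mixing, C = (4400·0.2100 + 963.0·58.50) / 5363 = 57260/5363 = 10.68 µg/L.
Set 10.68·exp(−k·t) = 6.0 → t = ln(10.68/6.0)/k = 142300 s = 39.52 h.
Distance = v·t = 1.1·142300 = 156500 m = 156.5 km.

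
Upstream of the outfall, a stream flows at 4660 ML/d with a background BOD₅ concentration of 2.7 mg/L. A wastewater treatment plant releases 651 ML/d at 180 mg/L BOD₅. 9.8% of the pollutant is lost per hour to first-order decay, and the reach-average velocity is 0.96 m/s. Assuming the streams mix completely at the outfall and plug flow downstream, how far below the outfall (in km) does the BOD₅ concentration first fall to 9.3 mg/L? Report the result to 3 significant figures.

Mixed concentration C = ΣQC/ΣQ = (4660·2.700 + 651.0·180.0) / 5311 = 129800/5311 = 24.43 mg/L.
9.8%/h lost → k = −ln(1 − 0.098) = 0.1031 h⁻¹.
Set 24.43·exp(−k·t) = 9.3 → t = ln(24.43/9.3)/k = 33710 s = 9.365 h.
Distance = v·t = 0.96·33710 = 32370 m = 32.37 km.

32.4 km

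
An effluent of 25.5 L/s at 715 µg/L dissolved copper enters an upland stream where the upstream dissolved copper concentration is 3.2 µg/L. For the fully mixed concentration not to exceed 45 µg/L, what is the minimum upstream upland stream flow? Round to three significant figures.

Set C_mix = 45: (Q·3.200 + 25.50·715.0) / (Q + 25.50) = 45
→ Q = 25.50·(715.0 − 45)/(45 − 3.200) = 408.7 L/s.

409 L/s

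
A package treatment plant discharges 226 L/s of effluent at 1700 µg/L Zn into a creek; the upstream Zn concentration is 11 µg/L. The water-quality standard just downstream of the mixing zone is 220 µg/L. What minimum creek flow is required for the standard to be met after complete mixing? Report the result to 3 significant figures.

1600 L/s

Set C_mix = 220: (Q·11.00 + 226.0·1700) / (Q + 226.0) = 220
→ Q = 226.0·(1700 − 220)/(220 − 11.00) = 1600 L/s.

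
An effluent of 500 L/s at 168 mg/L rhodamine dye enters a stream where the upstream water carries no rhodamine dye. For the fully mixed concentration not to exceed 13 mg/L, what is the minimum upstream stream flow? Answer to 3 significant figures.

5960 L/s

Set C_mix = 13: (Q·0 + 500.0·168.0) / (Q + 500.0) = 13
→ Q = 500.0·(168.0 − 13)/(13 − 0) = 5962 L/s.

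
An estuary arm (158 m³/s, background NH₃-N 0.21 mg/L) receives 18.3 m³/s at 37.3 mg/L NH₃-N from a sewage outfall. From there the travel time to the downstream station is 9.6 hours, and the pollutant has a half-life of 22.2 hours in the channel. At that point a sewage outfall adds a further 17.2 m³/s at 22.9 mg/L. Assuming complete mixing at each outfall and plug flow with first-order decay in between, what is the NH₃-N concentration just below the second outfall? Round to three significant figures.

4.78 mg/L

After mixing, C = (158.0·0.2100 + 18.30·37.30) / 176.3 = 715.8/176.3 = 4.060 mg/L; combined flow 176.3 m³/s.
Half-life 22.2 h → k = ln 2 / 22.2 = 0.03122 h⁻¹ = 0.7493 d⁻¹.
Decay over the reach: 4.060·exp(−kt) = 4.060·0.7410 = 3.008 mg/L.
At the second outfall, C = (176.3·3.008 + 17.20·22.90) / (176.3 + 17.20) = 4.777 mg/L.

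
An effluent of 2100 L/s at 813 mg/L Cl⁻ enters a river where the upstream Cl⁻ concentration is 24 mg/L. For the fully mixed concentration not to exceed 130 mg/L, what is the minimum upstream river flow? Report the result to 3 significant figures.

13500 L/s

Set C_mix = 130: (Q·24.00 + 2100·813.0) / (Q + 2100) = 130
→ Q = 2100·(813.0 − 130)/(130 − 24.00) = 13530 L/s.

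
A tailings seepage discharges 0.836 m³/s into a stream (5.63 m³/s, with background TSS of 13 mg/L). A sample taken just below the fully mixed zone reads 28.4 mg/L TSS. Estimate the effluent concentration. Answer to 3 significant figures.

132 mg/L

Mass balance: 5.630·13.00 + 0.8360·Cₑ = 6.466·28.40
→ Cₑ = (6.466·28.40 − 5.630·13.00) / 0.8360 = 132.1 mg/L.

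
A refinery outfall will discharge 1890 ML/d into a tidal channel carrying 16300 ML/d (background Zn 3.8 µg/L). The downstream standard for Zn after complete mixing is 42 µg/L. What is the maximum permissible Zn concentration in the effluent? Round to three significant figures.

At the limit, (Qr·Cr + Qe·Cₑ)/(Qr + Qe) = 42:
Cₑ = (18190·42 − 16300·3.800) / 1890 = 371.4 µg/L.

371 µg/L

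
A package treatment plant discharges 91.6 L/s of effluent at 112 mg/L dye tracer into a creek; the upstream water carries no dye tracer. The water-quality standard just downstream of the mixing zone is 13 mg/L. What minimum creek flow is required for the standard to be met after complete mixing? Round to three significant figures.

Set C_mix = 13: (Q·0 + 91.60·112.0) / (Q + 91.60) = 13
→ Q = 91.60·(112.0 − 13)/(13 − 0) = 697.6 L/s.

698 L/s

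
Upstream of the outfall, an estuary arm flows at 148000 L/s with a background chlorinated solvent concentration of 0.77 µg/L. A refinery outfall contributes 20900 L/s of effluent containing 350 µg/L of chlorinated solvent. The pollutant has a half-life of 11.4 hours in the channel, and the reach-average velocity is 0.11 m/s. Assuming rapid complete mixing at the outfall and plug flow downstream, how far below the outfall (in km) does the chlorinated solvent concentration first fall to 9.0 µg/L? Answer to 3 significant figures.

After mixing, C = (148000·0.7700 + 20900·350.0) / 168900 = 7429000/168900 = 43.98 µg/L.
Half-life 11.4 h → k = ln 2 / 11.4 = 0.06080 h⁻¹ = 1.459 d⁻¹.
Set 43.98·exp(−k·t) = 9.0 → t = ln(43.98/9.0)/k = 93940 s = 26.09 h.
Distance = v·t = 0.11·93940 = 10330 m = 10.33 km.

10.3 km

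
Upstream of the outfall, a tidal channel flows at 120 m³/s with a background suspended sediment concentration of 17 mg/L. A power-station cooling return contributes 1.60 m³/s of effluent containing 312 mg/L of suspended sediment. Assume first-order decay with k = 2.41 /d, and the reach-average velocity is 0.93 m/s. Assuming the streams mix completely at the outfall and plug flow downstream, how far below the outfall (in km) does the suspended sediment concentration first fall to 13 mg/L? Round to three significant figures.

Flow-weighted average: C = (120.0·17.00 + 1.600·312.0) / 121.6 = 2539/121.6 = 20.88 mg/L.
Set 20.88·exp(−k·t) = 13 → t = ln(20.88/13)/k = 16990 s = 4.720 h.
Distance = v·t = 0.93·16990 = 15800 m = 15.80 km.

15.8 km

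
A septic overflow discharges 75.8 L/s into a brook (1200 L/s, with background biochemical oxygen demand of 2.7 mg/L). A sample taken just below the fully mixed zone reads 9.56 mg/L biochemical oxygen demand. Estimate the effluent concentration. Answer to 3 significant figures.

118 mg/L

Mass balance: 1200·2.700 + 75.80·Cₑ = 1276·9.560
→ Cₑ = (1276·9.560 − 1200·2.700) / 75.80 = 118.2 mg/L.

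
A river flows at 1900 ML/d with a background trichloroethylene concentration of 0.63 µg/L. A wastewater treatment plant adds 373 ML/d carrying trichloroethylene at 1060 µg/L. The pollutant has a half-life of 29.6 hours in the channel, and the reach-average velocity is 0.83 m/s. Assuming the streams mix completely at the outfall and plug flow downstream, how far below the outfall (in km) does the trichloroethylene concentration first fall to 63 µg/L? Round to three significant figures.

Mixed concentration C = ΣQC/ΣQ = (1900·0.6300 + 373.0·1060) / 2273 = 396600/2273 = 174.5 µg/L.
Half-life 29.6 h → k = ln 2 / 29.6 = 0.02342 h⁻¹ = 0.5620 d⁻¹.
Set 174.5·exp(−k·t) = 63 → t = ln(174.5/63)/k = 156600 s = 43.50 h.
Distance = v·t = 0.83·156600 = 130000 m = 130.0 km.

130 km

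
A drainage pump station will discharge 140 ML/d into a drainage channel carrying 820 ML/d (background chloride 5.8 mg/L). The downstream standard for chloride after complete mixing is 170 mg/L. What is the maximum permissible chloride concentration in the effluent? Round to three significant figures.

At the limit, (Qr·Cr + Qe·Cₑ)/(Qr + Qe) = 170:
Cₑ = (960.0·170 − 820.0·5.800) / 140.0 = 1132 mg/L.

1130 mg/L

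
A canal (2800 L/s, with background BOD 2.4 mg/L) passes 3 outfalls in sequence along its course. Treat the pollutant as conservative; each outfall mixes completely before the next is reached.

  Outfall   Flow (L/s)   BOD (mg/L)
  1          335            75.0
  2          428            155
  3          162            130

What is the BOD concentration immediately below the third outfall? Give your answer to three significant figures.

32.0 mg/L

Outfall 1: combined Q = 3135 L/s; C = (2800·2.400 + 335.0·75.00)/3135 = 10.16 mg/L.
Outfall 2: combined Q = 3563 L/s; C = (3135·10.16 + 428.0·155.0)/3563 = 27.56 mg/L.
Outfall 3: combined Q = 3725 L/s; C = (3563·27.56 + 162.0·130.0)/3725 = 32.01 mg/L.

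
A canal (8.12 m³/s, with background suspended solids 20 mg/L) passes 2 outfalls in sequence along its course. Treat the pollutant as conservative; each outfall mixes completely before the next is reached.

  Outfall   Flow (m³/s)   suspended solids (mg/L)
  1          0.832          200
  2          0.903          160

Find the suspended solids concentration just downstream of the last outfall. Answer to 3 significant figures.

Outfall 1: combined Q = 8.952 m³/s; C = (8.120·20.00 + 0.8320·200.0)/8.952 = 36.73 mg/L.
Outfall 2: combined Q = 9.855 m³/s; C = (8.952·36.73 + 0.9030·160.0)/9.855 = 48.02 mg/L.

48.0 mg/L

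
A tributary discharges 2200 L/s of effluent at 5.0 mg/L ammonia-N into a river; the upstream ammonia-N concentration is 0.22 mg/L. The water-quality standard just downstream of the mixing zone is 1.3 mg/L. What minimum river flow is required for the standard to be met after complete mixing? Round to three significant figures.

7540 L/s

Set C_mix = 1.3: (Q·0.2200 + 2200·5.000) / (Q + 2200) = 1.3
→ Q = 2200·(5.000 − 1.3)/(1.3 − 0.2200) = 7537 L/s.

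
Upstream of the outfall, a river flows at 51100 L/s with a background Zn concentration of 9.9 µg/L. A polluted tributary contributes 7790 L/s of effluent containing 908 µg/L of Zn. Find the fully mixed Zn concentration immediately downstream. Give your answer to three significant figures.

After mixing, C = (51100·9.900 + 7790·908.0) / 58890 = 7579000/58890 = 128.7 µg/L.

129 µg/L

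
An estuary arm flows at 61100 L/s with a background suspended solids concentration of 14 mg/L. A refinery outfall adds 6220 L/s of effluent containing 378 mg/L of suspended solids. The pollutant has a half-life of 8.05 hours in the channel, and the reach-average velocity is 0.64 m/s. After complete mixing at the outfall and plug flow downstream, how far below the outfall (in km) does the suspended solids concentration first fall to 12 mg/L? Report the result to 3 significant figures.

36.9 km

Conservation of mass: C = (61100·14.00 + 6220·378.0) / 67320 = 3207000/67320 = 47.63 mg/L.
Half-life 8.05 h → k = ln 2 / 8.05 = 0.08611 h⁻¹ = 2.067 d⁻¹.
Set 47.63·exp(−k·t) = 12 → t = ln(47.63/12)/k = 57640 s = 16.01 h.
Distance = v·t = 0.64·57640 = 36890 m = 36.89 km.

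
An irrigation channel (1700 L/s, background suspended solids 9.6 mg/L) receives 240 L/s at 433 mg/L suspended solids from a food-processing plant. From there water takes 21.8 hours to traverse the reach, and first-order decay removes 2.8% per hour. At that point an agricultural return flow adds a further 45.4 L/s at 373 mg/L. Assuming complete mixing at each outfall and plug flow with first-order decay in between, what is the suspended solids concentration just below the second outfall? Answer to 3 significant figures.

41.1 mg/L

Conservation of mass: C = (1700·9.600 + 240.0·433.0) / 1940 = 120200/1940 = 61.98 mg/L; combined flow 1940 L/s.
2.8%/h lost → k = −ln(1 − 0.028) = 0.02840 h⁻¹.
Applying C = C₀e^(−kt): 61.98 × 0.5384 = 33.37 mg/L.
Second outfall: C = (1940·33.37 + 45.40·373.0)/1985 = 41.14 mg/L.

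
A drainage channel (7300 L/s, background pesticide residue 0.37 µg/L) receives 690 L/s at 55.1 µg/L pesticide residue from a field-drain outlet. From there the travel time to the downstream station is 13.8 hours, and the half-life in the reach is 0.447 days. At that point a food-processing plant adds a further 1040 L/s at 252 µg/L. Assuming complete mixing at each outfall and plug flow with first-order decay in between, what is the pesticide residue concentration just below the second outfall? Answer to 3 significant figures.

Mixed concentration C = ΣQC/ΣQ = (7300·0.3700 + 690.0·55.10) / 7990 = 40720/7990 = 5.096 µg/L; combined flow 7990 L/s.
Half-life 0.447 d → k = ln 2 / 0.447 = 1.551 d⁻¹.
Decay over the reach: 5.096·exp(−kt) = 5.096·0.4100 = 2.089 µg/L.
Second outfall: C = (7990·2.089 + 1040·252.0)/9030 = 30.87 µg/L.

30.9 µg/L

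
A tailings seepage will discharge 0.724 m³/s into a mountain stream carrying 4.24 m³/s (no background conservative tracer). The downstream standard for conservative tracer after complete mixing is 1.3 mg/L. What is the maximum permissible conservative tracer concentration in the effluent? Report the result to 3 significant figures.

At the limit, (Qr·Cr + Qe·Cₑ)/(Qr + Qe) = 1.3:
Cₑ = (4.964·1.3 − 4.240·0) / 0.7240 = 8.913 mg/L.

8.91 mg/L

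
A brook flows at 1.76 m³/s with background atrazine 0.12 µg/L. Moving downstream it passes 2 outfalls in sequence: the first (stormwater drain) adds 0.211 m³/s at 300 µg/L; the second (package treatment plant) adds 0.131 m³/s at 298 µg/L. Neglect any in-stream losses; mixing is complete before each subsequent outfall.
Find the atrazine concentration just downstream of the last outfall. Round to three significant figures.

48.8 µg/L

Below outfall 1: Q → 1.971 m³/s, C = (1.760·0.1200 + 0.2110·300.0)/1.971 = 32.22 µg/L.
Below outfall 2: Q → 2.102 m³/s, C = (1.971·32.22 + 0.1310·298.0)/2.102 = 48.79 µg/L.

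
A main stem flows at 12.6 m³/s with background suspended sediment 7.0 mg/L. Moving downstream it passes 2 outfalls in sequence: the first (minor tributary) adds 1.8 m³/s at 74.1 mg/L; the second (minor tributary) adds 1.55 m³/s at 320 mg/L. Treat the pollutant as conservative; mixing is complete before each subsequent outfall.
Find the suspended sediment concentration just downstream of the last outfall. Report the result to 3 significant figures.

45.0 mg/L

After outfall 1: Q = 12.60 + 1.800 = 14.40 m³/s; C = (12.60·7.000 + 1.800·74.10)/14.40 = 15.39 mg/L.
After outfall 2: Q = 14.40 + 1.550 = 15.95 m³/s; C = (14.40·15.39 + 1.550·320.0)/15.95 = 44.99 mg/L.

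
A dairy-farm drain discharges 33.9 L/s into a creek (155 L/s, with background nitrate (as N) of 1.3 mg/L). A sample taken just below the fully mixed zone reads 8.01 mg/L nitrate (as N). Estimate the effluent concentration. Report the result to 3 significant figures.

38.7 mg/L

Mass balance: 155.0·1.300 + 33.90·Cₑ = 188.9·8.010
→ Cₑ = (188.9·8.010 − 155.0·1.300) / 33.90 = 38.69 mg/L.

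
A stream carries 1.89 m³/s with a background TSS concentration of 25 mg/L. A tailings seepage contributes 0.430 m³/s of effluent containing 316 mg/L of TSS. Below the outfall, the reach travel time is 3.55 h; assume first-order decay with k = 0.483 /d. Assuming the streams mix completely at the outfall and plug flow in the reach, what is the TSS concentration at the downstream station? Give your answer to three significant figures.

Conservation of mass: C = (1.890·25.00 + 0.4300·316.0) / 2.320 = 183.1/2.320 = 78.94 mg/L.
First-order decay: C = 78.94·exp(−k·t) = 78.94·0.9310 = 73.49 mg/L.

73.5 mg/L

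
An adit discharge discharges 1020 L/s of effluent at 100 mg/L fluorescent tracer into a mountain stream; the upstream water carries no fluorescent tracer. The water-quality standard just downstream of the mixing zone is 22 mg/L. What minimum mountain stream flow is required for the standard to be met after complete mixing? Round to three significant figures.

3620 L/s

Set C_mix = 22: (Q·0 + 1020·100.0) / (Q + 1020) = 22
→ Q = 1020·(100.0 − 22)/(22 − 0) = 3616 L/s.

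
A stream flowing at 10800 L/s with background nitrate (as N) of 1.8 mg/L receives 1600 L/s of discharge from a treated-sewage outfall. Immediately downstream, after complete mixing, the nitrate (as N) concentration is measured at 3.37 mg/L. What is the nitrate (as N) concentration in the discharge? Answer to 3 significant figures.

Mass balance: 10800·1.800 + 1600·Cₑ = 12400·3.370
→ Cₑ = (12400·3.370 − 10800·1.800) / 1600 = 13.97 mg/L.

14.0 mg/L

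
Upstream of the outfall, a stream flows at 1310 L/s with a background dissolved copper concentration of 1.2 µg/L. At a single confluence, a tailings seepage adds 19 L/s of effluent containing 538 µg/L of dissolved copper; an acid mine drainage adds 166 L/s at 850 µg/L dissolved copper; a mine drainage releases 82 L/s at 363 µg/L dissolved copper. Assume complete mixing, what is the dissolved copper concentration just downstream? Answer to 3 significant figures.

116 µg/L

Mixed concentration C = ΣQC/ΣQ = (1310·1.200 + 19.00·538.0 + 166.0·850.0 + 82.00·363.0) / 1577 = 182700/1577 = 115.8 µg/L.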